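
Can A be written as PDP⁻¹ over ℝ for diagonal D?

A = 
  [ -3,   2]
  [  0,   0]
Yes

tr(A) = -3, det(A) = 0
Characteristic polynomial: λ² - tr(A)λ + det(A) = λ² + 3λ
λ² + 3λ = λ(λ + 3)
Eigenvalues: 0, -3
λ=-3: alg. mult. = 1, geom. mult. = 2 - rank(A - (-3)I) = 2 - 1 = 1
λ=0: alg. mult. = 1, geom. mult. = 2 - rank(A - (0)I) = 2 - 1 = 1
Sum of geometric multiplicities equals n, so A has n independent eigenvectors.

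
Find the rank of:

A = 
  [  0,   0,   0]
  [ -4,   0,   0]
rank(A) = 1

Row reduce:
Swap R1 ↔ R2
REF = 
  [ -4,   0,   0]
  [  0,   0,   0]
Pivot columns: 1 → 1 pivot.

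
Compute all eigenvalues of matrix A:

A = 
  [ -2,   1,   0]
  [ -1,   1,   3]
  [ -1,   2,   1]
Characteristic polynomial: det(λI - A) = λ³ - 8λ - 8
Testing integer divisors of the constant term: p(-2) = 0, so (λ + 2) is a factor:
p(λ) = (λ + 2)(λ² - 2λ - 4)
λ² - 2λ - 4 = 0  ⇒  λ = (2 ± √((-2)² - 4·(-4)))/2 = (2 ± √(20))/2
  = 1 + √5,  1 - √5

λ = -2, 1 + √5, 1 - √5  (≈ -2, 3.236, -1.236)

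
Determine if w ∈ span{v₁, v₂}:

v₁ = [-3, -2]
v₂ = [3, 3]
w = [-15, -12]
Yes

Form the augmented matrix and row-reduce:
[v₁|v₂|w] = 
  [ -3,   3, -15]
  [ -2,   3, -12]
R2 → R2 - (2/3)·R1
REF = 
  [ -3,   3, -15]
  [  0,   1,  -2]

No row of the form [0 0 | nonzero], so the system is consistent. Back-substitution gives c₁ = 3, c₂ = -2: w = (3)·v₁ + (-2)·v₂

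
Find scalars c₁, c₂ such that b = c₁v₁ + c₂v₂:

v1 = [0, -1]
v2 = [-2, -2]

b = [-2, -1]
c1 = -1, c2 = 1

b = -1·v1 + 1·v2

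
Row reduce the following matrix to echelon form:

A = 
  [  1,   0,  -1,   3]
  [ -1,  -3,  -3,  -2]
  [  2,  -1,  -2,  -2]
Row operations:
R2 → R2 + (1)·R1
R3 → R3 - (2)·R1
R3 → R3 - (1/3)·R2

Resulting echelon form:
REF = 
  [    1,     0,    -1,     3]
  [    0,    -3,    -4,     1]
  [    0,     0,   4/3, -25/3]

Rank = 3 (number of non-zero pivot rows).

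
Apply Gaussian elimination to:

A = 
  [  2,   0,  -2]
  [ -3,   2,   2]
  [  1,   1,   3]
Row operations:
R2 → R2 + (3/2)·R1
R3 → R3 - (1/2)·R1
R3 → R3 - (1/2)·R2

Resulting echelon form:
REF = 
  [  2,   0,  -2]
  [  0,   2,  -1]
  [  0,   0, 9/2]

Rank = 3 (number of non-zero pivot rows).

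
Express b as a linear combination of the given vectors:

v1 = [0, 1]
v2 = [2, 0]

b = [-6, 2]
c1 = 2, c2 = -3

b = 2·v1 + -3·v2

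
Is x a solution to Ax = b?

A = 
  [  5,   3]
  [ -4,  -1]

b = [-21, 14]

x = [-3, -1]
No

Ax = [-18, 13] ≠ b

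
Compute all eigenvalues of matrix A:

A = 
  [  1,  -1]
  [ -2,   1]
tr(A) = 2, det(A) = -1
Characteristic polynomial: λ² - tr(A)λ + det(A) = λ² - 2λ - 1
λ² - 2λ - 1 = 0  ⇒  λ = (2 ± √((-2)² - 4·(-1)))/2 = (2 ± √(8))/2
  = 1 + √2,  1 - √2

λ = 1 + √2, 1 - √2  (≈ 2.414, -0.4142)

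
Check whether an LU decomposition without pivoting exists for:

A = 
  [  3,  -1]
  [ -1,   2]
Yes.
A[1,1] = 3 ≠ 0, so Gaussian elimination proceeds without a row swap: multiplier ℓ₂₁ = (-1)/(3) = -1/3, and U[2,2] = 2 - (-1/3)(-1) = 5/3.
L = 
  [   1,    0]
  [-1/3,    1]
U = 
  [  3,  -1]
  [  0, 5/3]
Check row 2 of LU: [(-1/3)(3), (-1/3)(-1) + (5/3)] = [-1, 2] = row 2 of A ✓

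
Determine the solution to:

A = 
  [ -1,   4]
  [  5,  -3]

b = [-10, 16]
x = [2, -2]

Row reduce the augmented matrix [A|b]:
R2 → R2 + (5)·R1
REF = 
  [ -1,   4, -10]
  [  0,  17, -34]

Back-substitution:
x₂ = (-34) / 17 = -2
x₁ = (-10 - (4)(-2)) / (-1) = 2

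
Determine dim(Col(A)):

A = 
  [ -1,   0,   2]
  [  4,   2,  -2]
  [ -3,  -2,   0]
dim(Col(A)) = 2

Row reduce:
R2 → R2 + (4)·R1
R3 → R3 - (3)·R1
R3 → R3 + (1)·R2
REF = 
  [ -1,   0,   2]
  [  0,   2,   6]
  [  0,   0,   0]
Pivot columns: 1, 2 → 2 pivots.
dim(Col(A)) = number of pivot columns = 2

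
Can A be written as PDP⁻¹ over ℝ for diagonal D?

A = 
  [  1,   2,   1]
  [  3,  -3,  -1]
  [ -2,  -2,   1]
No

Characteristic polynomial: det(λI - A) = λ³ + λ² - 11λ + 19
By the rational root theorem any rational root is an integer dividing 19; none of those is a root, so p(λ) has no rational roots and hence (being an irreducible cubic) no repeated roots.
Discriminant of the cubic: Δ = -8140
Δ < 0 ⇒ one real eigenvalue and a complex-conjugate pair: λ ≈ -4.441, 1.72 + 1.149i, 1.72 - 1.149i
Has complex eigenvalues (not diagonalizable over ℝ).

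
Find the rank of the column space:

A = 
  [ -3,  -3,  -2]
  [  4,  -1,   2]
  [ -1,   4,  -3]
dim(Col(A)) = 3

Row reduce:
R2 → R2 + (4/3)·R1
R3 → R3 - (1/3)·R1
R3 → R3 + (1)·R2
REF = 
  [  -3,   -3,   -2]
  [   0,   -5, -2/3]
  [   0,    0,   -3]
Pivot columns: 1, 2, 3 → 3 pivots.
dim(Col(A)) = number of pivot columns = 3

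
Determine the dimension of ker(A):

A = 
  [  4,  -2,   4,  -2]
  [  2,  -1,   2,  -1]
nullity(A) = 3

Row reduce:
R2 → R2 - (1/2)·R1
REF = 
  [  4,  -2,   4,  -2]
  [  0,   0,   0,   0]
Pivot columns: 1 → 1 pivot.
rank(A) = 1, so nullity(A) = 4 - 1 = 3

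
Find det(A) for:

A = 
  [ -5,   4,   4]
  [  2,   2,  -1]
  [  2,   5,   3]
-63

Cofactor expansion along row 1:
det(A) = (-5)·((2)(3) - (-1)(5)) - (4)·((2)(3) - (-1)(2)) + (4)·((2)(5) - (2)(2))
  = (-5)(11) - (4)(8) + (4)(6)
  = -63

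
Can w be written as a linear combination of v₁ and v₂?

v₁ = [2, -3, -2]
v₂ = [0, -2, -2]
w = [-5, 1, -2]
No

Form the augmented matrix and row-reduce:
[v₁|v₂|w] = 
  [  2,   0,  -5]
  [ -3,  -2,   1]
  [ -2,  -2,  -2]
R2 → R2 + (3/2)·R1
R3 → R3 + (1)·R1
R3 → R3 - (1)·R2
REF = 
  [    2,     0,    -5]
  [    0,    -2, -13/2]
  [    0,     0,  -1/2]

Row 3 reads [0 0 | -1/2], i.e. 0 = -1/2, so the system is inconsistent and w ∉ span{v₁, v₂}.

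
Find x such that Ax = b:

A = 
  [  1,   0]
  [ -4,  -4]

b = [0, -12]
x = [0, 3]

Row reduce the augmented matrix [A|b]:
R2 → R2 + (4)·R1
REF = 
  [  1,   0,   0]
  [  0,  -4, -12]

Back-substitution:
x₂ = (-12) / (-4) = 3
x₁ = (0 - (0)(3)) / 1 = 0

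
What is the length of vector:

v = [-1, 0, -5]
5.099

||v||₂ = √((-1)² + (0)² + (-5)²) = √26 = 5.099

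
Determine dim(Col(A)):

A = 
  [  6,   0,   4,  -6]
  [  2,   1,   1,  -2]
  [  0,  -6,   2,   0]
Row reduce:
R2 → R2 - (1/3)·R1
R3 → R3 + (6)·R2
REF = 
  [   6,    0,    4,   -6]
  [   0,    1, -1/3,    0]
  [   0,    0,    0,    0]
Pivot columns: 1, 2 → 2 pivots.
dim(Col(A)) = number of pivot columns = 2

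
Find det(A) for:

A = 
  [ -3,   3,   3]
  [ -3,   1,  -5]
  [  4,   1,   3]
-78

Cofactor expansion along row 1:
det(A) = (-3)·((1)(3) - (-5)(1)) - (3)·((-3)(3) - (-5)(4)) + (3)·((-3)(1) - (1)(4))
  = (-3)(8) - (3)(11) + (3)(-7)
  = -78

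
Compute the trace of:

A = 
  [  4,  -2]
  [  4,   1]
5

tr(A) = 4 + 1 = 5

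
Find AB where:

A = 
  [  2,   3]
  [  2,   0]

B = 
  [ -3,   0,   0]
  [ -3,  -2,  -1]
AB = 
  [-15,  -6,  -3]
  [ -6,   0,   0]

A is 2×2 and B is 2×3, so AB is 2×3. Each entry is (row of A)·(column of B):
AB[1,1] = (2)(-3) + (3)(-3) = -15
AB[1,2] = (2)(0) + (3)(-2) = -6
AB[1,3] = (2)(0) + (3)(-1) = -3
AB[2,1] = (2)(-3) + (0)(-3) = -6
AB[2,2] = (2)(0) + (0)(-2) = 0
AB[2,3] = (2)(0) + (0)(-1) = 0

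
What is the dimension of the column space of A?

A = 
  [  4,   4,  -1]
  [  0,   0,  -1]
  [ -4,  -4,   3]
Row reduce:
R3 → R3 + (1)·R1
R3 → R3 + (2)·R2
REF = 
  [  4,   4,  -1]
  [  0,   0,  -1]
  [  0,   0,   0]
Pivot columns: 1, 3 → 2 pivots.
dim(Col(A)) = number of pivot columns = 2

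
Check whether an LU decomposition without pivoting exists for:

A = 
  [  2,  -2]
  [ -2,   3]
Yes.
A[1,1] = 2 ≠ 0, so Gaussian elimination proceeds without a row swap: multiplier ℓ₂₁ = (-2)/(2) = -1, and U[2,2] = 3 - (-1)(-2) = 1.
L = 
  [  1,   0]
  [ -1,   1]
U = 
  [  2,  -2]
  [  0,   1]
Check row 2 of LU: [(-1)(2), (-1)(-2) + 1] = [-2, 3] = row 2 of A ✓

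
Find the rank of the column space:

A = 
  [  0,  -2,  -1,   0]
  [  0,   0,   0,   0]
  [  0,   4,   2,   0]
Row reduce:
R3 → R3 + (2)·R1
REF = 
  [  0,  -2,  -1,   0]
  [  0,   0,   0,   0]
  [  0,   0,   0,   0]
Pivot columns: 2 → 1 pivot.
dim(Col(A)) = number of pivot columns = 1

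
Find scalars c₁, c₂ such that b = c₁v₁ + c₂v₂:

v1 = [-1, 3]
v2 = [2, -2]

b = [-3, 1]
c1 = -1, c2 = -2

b = -1·v1 + -2·v2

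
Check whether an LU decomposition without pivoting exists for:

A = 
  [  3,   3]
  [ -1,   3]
Yes.
A[1,1] = 3 ≠ 0, so Gaussian elimination proceeds without a row swap: multiplier ℓ₂₁ = (-1)/(3) = -1/3, and U[2,2] = 3 - (-1/3)(3) = 4.
L = 
  [   1,    0]
  [-1/3,    1]
U = 
  [  3,   3]
  [  0,   4]
Check row 2 of LU: [(-1/3)(3), (-1/3)(3) + 4] = [-1, 3] = row 2 of A ✓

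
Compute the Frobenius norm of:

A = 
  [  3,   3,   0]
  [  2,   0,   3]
||A||_F = 5.568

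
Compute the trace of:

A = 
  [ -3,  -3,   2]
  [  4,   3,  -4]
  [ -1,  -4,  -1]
-1

tr(A) = -3 + 3 + -1 = -1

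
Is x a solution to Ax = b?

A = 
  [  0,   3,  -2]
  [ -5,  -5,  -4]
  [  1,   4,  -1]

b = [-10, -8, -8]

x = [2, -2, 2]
Yes

Ax = [-10, -8, -8] = b ✓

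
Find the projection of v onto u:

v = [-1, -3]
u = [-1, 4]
proj_u(v) = [11/17, -44/17]

v·u = (-1)(-1) + (-3)(4) = -11
u·u = (-1)² + (4)² = 17
proj_u(v) = (v·u / u·u) × u = (-11/17) × u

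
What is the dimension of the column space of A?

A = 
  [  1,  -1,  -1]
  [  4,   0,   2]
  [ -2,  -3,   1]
dim(Col(A)) = 3

Row reduce:
R2 → R2 - (4)·R1
R3 → R3 + (2)·R1
R3 → R3 + (5/4)·R2
REF = 
  [   1,   -1,   -1]
  [   0,    4,    6]
  [   0,    0, 13/2]
Pivot columns: 1, 2, 3 → 3 pivots.
dim(Col(A)) = number of pivot columns = 3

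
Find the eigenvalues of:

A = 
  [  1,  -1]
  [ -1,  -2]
tr(A) = -1, det(A) = -3
Characteristic polynomial: λ² - tr(A)λ + det(A) = λ² + λ - 3
λ² + λ - 3 = 0  ⇒  λ = (-1 ± √((1)² - 4·(-3)))/2 = (-1 ± √(13))/2
  = (-1 + √13)/2,  (-1 - √13)/2

λ = (-1 + √13)/2, (-1 - √13)/2  (≈ 1.303, -2.303)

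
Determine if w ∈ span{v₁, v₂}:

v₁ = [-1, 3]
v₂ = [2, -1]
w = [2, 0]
Yes

Form the augmented matrix and row-reduce:
[v₁|v₂|w] = 
  [ -1,   2,   2]
  [  3,  -1,   0]
R2 → R2 + (3)·R1
REF = 
  [ -1,   2,   2]
  [  0,   5,   6]

No row of the form [0 0 | nonzero], so the system is consistent. Back-substitution gives c₁ = 2/5, c₂ = 6/5: w = (2/5)·v₁ + (6/5)·v₂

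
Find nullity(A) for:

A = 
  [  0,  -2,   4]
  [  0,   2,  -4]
nullity(A) = 2

Row reduce:
R2 → R2 + (1)·R1
REF = 
  [  0,  -2,   4]
  [  0,   0,   0]
Pivot columns: 2 → 1 pivot.
rank(A) = 1, so nullity(A) = 3 - 1 = 2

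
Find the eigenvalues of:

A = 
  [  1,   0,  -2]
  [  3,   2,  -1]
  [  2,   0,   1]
Characteristic polynomial: det(λI - A) = λ³ - 4λ² + 9λ - 10
Testing integer divisors of the constant term: p(2) = 0, so (λ - 2) is a factor:
p(λ) = (λ - 2)(λ² - 2λ + 5)
λ² - 2λ + 5 = 0  ⇒  λ = (2 ± √((-2)² - 4·(5)))/2 = (2 ± √(-16))/2
  = 1 + 2i,  1 - 2i

λ = 2, 1 + 2i, 1 - 2i  (≈ 2, 1 + 2i, 1 - 2i)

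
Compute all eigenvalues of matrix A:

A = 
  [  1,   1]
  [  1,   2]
tr(A) = 3, det(A) = 1
Characteristic polynomial: λ² - tr(A)λ + det(A) = λ² - 3λ + 1
λ² - 3λ + 1 = 0  ⇒  λ = (3 ± √((-3)² - 4·(1)))/2 = (3 ± √(5))/2
  = (3 + √5)/2,  (3 - √5)/2

λ = (3 + √5)/2, (3 - √5)/2  (≈ 2.618, 0.382)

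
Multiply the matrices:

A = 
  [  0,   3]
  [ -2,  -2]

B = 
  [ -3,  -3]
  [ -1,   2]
A is 2×2 and B is 2×2, so AB is 2×2. Each entry is (row of A)·(column of B):
AB[1,1] = (0)(-3) + (3)(-1) = -3
AB[1,2] = (0)(-3) + (3)(2) = 6
AB[2,1] = (-2)(-3) + (-2)(-1) = 8
AB[2,2] = (-2)(-3) + (-2)(2) = 2

AB = 
  [ -3,   6]
  [  8,   2]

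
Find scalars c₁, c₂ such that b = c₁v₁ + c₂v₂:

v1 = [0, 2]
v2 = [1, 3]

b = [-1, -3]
c1 = 0, c2 = -1

b = 0·v1 + -1·v2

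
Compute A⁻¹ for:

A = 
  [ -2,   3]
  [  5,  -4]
det(A) = (-2)(-4) - (3)(5) = -7
For a 2×2 matrix, A⁻¹ = (1/det(A)) · [[d, -b], [-c, a]]
    = (-1/7) · [[-4, -3], [-5, -2]]

A⁻¹ = 
  [4/7, 3/7]
  [5/7, 2/7]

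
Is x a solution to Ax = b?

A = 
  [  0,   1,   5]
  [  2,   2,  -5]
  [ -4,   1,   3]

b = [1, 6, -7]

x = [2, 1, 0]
Yes

Ax = [1, 6, -7] = b ✓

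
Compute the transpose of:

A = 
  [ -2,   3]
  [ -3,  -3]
Aᵀ = 
  [ -2,  -3]
  [  3,  -3]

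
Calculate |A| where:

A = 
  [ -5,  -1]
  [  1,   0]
1

For a 2×2 matrix, det = ad - bc = (-5)(0) - (-1)(1) = 1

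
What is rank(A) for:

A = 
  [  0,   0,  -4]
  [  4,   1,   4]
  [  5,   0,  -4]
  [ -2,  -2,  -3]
rank(A) = 3

Row reduce:
Swap R1 ↔ R2
R3 → R3 - (5/4)·R1
R4 → R4 + (1/2)·R1
Swap R2 ↔ R3
R4 → R4 - (6/5)·R2
R4 → R4 + (49/20)·R3
REF = 
  [   4,    1,    4]
  [   0, -5/4,   -9]
  [   0,    0,   -4]
  [   0,    0,    0]
Pivot columns: 1, 2, 3 → 3 pivots.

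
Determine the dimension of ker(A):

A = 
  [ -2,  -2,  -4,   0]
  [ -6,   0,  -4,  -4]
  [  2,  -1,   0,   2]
nullity(A) = 2

Row reduce:
R2 → R2 - (3)·R1
R3 → R3 + (1)·R1
R3 → R3 + (1/2)·R2
REF = 
  [ -2,  -2,  -4,   0]
  [  0,   6,   8,  -4]
  [  0,   0,   0,   0]
Pivot columns: 1, 2 → 2 pivots.
rank(A) = 2, so nullity(A) = 4 - 2 = 2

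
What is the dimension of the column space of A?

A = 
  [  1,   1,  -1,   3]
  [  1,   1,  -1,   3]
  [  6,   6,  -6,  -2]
dim(Col(A)) = 2

Row reduce:
R2 → R2 - (1)·R1
R3 → R3 - (6)·R1
Swap R2 ↔ R3
REF = 
  [  1,   1,  -1,   3]
  [  0,   0,   0, -20]
  [  0,   0,   0,   0]
Pivot columns: 1, 4 → 2 pivots.
dim(Col(A)) = number of pivot columns = 2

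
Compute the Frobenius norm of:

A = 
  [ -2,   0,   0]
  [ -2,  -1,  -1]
||A||_F = 3.162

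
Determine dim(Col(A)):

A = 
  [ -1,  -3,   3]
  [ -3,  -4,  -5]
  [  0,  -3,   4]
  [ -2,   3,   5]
dim(Col(A)) = 3

Row reduce:
R2 → R2 - (3)·R1
R4 → R4 - (2)·R1
R3 → R3 + (3/5)·R2
R4 → R4 - (9/5)·R2
R4 → R4 + (11/2)·R3
REF = 
  [   -1,    -3,     3]
  [    0,     5,   -14]
  [    0,     0, -22/5]
  [    0,     0,     0]
Pivot columns: 1, 2, 3 → 3 pivots.
dim(Col(A)) = number of pivot columns = 3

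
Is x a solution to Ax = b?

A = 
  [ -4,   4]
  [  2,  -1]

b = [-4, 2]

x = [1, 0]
Yes

Ax = [-4, 2] = b ✓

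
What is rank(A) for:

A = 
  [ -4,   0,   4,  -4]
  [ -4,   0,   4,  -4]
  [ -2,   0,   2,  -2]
rank(A) = 1

Row reduce:
R2 → R2 - (1)·R1
R3 → R3 - (1/2)·R1
REF = 
  [ -4,   0,   4,  -4]
  [  0,   0,   0,   0]
  [  0,   0,   0,   0]
Pivot columns: 1 → 1 pivot.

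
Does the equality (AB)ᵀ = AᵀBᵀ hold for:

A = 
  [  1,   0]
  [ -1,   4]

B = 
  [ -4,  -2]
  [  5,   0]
No

(AB)ᵀ = 
  [ -4,  24]
  [ -2,   2]

AᵀBᵀ = 
  [ -2,   5]
  [ -8,   0]

The two matrices differ, so (AB)ᵀ ≠ AᵀBᵀ in general. The correct identity is (AB)ᵀ = BᵀAᵀ.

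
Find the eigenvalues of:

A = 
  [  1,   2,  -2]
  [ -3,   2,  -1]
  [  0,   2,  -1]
Characteristic polynomial: det(λI - A) = λ³ - 2λ² + 7λ - 6
Testing integer divisors of the constant term: p(1) = 0, so (λ - 1) is a factor:
p(λ) = (λ - 1)(λ² - λ + 6)
λ² - λ + 6 = 0  ⇒  λ = (1 ± √((-1)² - 4·(6)))/2 = (1 ± √(-23))/2
  = (1 + i√23)/2,  (1 - i√23)/2

λ = 1, (1 + i√23)/2, (1 - i√23)/2  (≈ 1, 0.5 + 2.398i, 0.5 - 2.398i)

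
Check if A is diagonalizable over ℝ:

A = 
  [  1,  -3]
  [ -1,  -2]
Yes

tr(A) = -1, det(A) = -5
Characteristic polynomial: λ² - tr(A)λ + det(A) = λ² + λ - 5
λ² + λ - 5 = 0  ⇒  λ = (-1 ± √((1)² - 4·(-5)))/2 = (-1 ± √(21))/2
  = (-1 + √21)/2,  (-1 - √21)/2
Eigenvalues: (-1 + √21)/2, (-1 - √21)/2  (≈ 1.791, -2.791)
The two irrational eigenvalues are distinct (simple), so each has alg. mult. = geom. mult. = 1.
Sum of geometric multiplicities equals n, so A has n independent eigenvectors.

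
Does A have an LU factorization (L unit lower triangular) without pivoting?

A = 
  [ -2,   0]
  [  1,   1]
Yes.
A[1,1] = -2 ≠ 0, so Gaussian elimination proceeds without a row swap: multiplier ℓ₂₁ = (1)/(-2) = -1/2, and U[2,2] = 1 - (-1/2)(0) = 1.
L = 
  [   1,    0]
  [-1/2,    1]
U = 
  [ -2,   0]
  [  0,   1]
Check row 2 of LU: [(-1/2)(-2), (-1/2)(0) + 1] = [1, 1] = row 2 of A ✓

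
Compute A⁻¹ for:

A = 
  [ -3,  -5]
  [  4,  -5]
det(A) = (-3)(-5) - (-5)(4) = 35
For a 2×2 matrix, A⁻¹ = (1/det(A)) · [[d, -b], [-c, a]]
    = (1/35) · [[-5, 5], [-4, -3]]

A⁻¹ = 
  [ -1/7,   1/7]
  [-4/35, -3/35]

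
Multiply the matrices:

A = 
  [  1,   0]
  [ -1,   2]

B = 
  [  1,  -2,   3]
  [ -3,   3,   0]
A is 2×2 and B is 2×3, so AB is 2×3. Each entry is (row of A)·(column of B):
AB[1,1] = (1)(1) + (0)(-3) = 1
AB[1,2] = (1)(-2) + (0)(3) = -2
AB[1,3] = (1)(3) + (0)(0) = 3
AB[2,1] = (-1)(1) + (2)(-3) = -7
AB[2,2] = (-1)(-2) + (2)(3) = 8
AB[2,3] = (-1)(3) + (2)(0) = -3

AB = 
  [  1,  -2,   3]
  [ -7,   8,  -3]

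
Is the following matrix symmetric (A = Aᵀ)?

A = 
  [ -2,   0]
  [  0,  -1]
Yes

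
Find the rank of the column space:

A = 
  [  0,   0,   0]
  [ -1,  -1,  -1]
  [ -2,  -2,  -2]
Row reduce:
Swap R1 ↔ R2
R3 → R3 - (2)·R1
REF = 
  [ -1,  -1,  -1]
  [  0,   0,   0]
  [  0,   0,   0]
Pivot columns: 1 → 1 pivot.
dim(Col(A)) = number of pivot columns = 1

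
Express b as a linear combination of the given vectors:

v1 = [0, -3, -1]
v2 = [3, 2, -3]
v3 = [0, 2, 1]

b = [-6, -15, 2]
c1 = 3, c2 = -2, c3 = -1

b = 3·v1 + -2·v2 + -1·v3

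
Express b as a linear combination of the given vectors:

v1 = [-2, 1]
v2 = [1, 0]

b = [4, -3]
c1 = -3, c2 = -2

b = -3·v1 + -2·v2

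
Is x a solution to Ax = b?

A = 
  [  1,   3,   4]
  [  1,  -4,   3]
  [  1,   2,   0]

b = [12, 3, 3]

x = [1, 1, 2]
Yes

Ax = [12, 3, 3] = b ✓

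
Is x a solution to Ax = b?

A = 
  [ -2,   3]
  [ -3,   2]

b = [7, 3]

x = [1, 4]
No

Ax = [10, 5] ≠ b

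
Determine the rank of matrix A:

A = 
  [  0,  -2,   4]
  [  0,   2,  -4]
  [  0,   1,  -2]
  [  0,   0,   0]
rank(A) = 1

Row reduce:
R2 → R2 + (1)·R1
R3 → R3 + (1/2)·R1
REF = 
  [  0,  -2,   4]
  [  0,   0,   0]
  [  0,   0,   0]
  [  0,   0,   0]
Pivot columns: 2 → 1 pivot.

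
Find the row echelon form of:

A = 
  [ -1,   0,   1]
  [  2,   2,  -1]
Row operations:
R2 → R2 + (2)·R1

Resulting echelon form:
REF = 
  [ -1,   0,   1]
  [  0,   2,   1]

Rank = 2 (number of non-zero pivot rows).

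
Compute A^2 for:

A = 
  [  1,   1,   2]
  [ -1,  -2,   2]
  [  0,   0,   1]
A² = A·A:
A²[1,1] = (1)(1) + (1)(-1) + (2)(0) = 0
A²[1,2] = (1)(1) + (1)(-2) + (2)(0) = -1
A²[1,3] = (1)(2) + (1)(2) + (2)(1) = 6
A²[2,1] = (-1)(1) + (-2)(-1) + (2)(0) = 1
A²[2,2] = (-1)(1) + (-2)(-2) + (2)(0) = 3
A²[2,3] = (-1)(2) + (-2)(2) + (2)(1) = -4
A²[3,1] = (0)(1) + (0)(-1) + (1)(0) = 0
A²[3,2] = (0)(1) + (0)(-2) + (1)(0) = 0
A²[3,3] = (0)(2) + (0)(2) + (1)(1) = 1
A² = 
  [  0,  -1,   6]
  [  1,   3,  -4]
  [  0,   0,   1]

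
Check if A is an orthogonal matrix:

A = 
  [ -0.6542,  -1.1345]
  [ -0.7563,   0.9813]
No

AᵀA = 
  [  1,   0]
  [  0,   2.2500]
≠ I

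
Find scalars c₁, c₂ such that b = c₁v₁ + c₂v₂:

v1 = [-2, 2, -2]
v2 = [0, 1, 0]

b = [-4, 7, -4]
c1 = 2, c2 = 3

b = 2·v1 + 3·v2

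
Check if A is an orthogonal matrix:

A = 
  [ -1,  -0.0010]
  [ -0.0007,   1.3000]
No

AᵀA = 
  [  1,   0.0001]
  [  0.0001,   1.6900]
≠ I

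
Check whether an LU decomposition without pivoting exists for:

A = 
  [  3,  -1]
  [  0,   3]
Yes.
A[1,1] = 3 ≠ 0, so Gaussian elimination proceeds without a row swap: multiplier ℓ₂₁ = (0)/(3) = 0, and U[2,2] = 3 - (0)(-1) = 3.
L = 
  [  1,   0]
  [  0,   1]
U = 
  [  3,  -1]
  [  0,   3]
Check row 2 of LU: [(0)(3), (0)(-1) + 3] = [0, 3] = row 2 of A ✓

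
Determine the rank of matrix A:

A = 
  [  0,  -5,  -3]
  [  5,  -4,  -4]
rank(A) = 2

Row reduce:
Swap R1 ↔ R2
REF = 
  [  5,  -4,  -4]
  [  0,  -5,  -3]
Pivot columns: 1, 2 → 2 pivots.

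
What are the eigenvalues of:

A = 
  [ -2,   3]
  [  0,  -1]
tr(A) = -3, det(A) = 2
Characteristic polynomial: λ² - tr(A)λ + det(A) = λ² + 3λ + 2
λ² + 3λ + 2 = (λ + 2)(λ + 1)

λ = -1, -2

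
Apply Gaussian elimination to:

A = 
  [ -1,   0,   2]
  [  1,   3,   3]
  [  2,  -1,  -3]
Row operations:
R2 → R2 + (1)·R1
R3 → R3 + (2)·R1
R3 → R3 + (1/3)·R2

Resulting echelon form:
REF = 
  [ -1,   0,   2]
  [  0,   3,   5]
  [  0,   0, 8/3]

Rank = 3 (number of non-zero pivot rows).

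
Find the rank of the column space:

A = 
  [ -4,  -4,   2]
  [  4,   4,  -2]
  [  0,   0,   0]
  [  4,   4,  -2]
dim(Col(A)) = 1

Row reduce:
R2 → R2 + (1)·R1
R4 → R4 + (1)·R1
REF = 
  [ -4,  -4,   2]
  [  0,   0,   0]
  [  0,   0,   0]
  [  0,   0,   0]
Pivot columns: 1 → 1 pivot.
dim(Col(A)) = number of pivot columns = 1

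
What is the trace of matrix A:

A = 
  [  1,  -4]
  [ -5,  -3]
-2

tr(A) = 1 + -3 = -2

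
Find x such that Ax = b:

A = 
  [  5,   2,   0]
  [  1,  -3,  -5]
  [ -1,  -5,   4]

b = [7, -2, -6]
Row reduce the augmented matrix [A|b]:
R2 → R2 - (1/5)·R1
R3 → R3 + (1/5)·R1
R3 → R3 - (23/17)·R2
REF = 
  [     5,      2,      0,      7]
  [     0,  -17/5,     -5,  -17/5]
  [     0,      0, 183/17,      0]

Back-substitution:
x₃ = 0 / (183/17) = 0
x₂ = (-17/5 - (-5)(0)) / (-17/5) = 1
x₁ = (7 - (2)(1) - (0)(0)) / 5 = 1

x = [1, 1, 0]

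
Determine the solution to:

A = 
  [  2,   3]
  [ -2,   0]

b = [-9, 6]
Row reduce the augmented matrix [A|b]:
R2 → R2 + (1)·R1
REF = 
  [  2,   3,  -9]
  [  0,   3,  -3]

Back-substitution:
x₂ = (-3) / 3 = -1
x₁ = (-9 - (3)(-1)) / 2 = -3

x = [-3, -1]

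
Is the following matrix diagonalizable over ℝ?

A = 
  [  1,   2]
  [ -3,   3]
No

tr(A) = 4, det(A) = 9
Characteristic polynomial: λ² - tr(A)λ + det(A) = λ² - 4λ + 9
λ² - 4λ + 9 = 0  ⇒  λ = (4 ± √((-4)² - 4·(9)))/2 = (4 ± √(-20))/2
  = 2 + i√5,  2 - i√5
Eigenvalues: 2 + i√5, 2 - i√5  (≈ 2 + 2.236i, 2 - 2.236i)
Has complex eigenvalues (not diagonalizable over ℝ).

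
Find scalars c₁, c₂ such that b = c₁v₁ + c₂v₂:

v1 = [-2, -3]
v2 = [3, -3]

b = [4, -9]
c1 = 1, c2 = 2

b = 1·v1 + 2·v2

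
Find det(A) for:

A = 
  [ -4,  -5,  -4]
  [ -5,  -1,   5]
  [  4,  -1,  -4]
-72

Cofactor expansion along row 1:
det(A) = (-4)·((-1)(-4) - (5)(-1)) - (-5)·((-5)(-4) - (5)(4)) + (-4)·((-5)(-1) - (-1)(4))
  = (-4)(9) - (-5)(0) + (-4)(9)
  = -72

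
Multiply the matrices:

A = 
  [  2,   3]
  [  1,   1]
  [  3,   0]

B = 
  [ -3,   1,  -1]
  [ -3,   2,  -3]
A is 3×2 and B is 2×3, so AB is 3×3. Each entry is (row of A)·(column of B):
AB[1,1] = (2)(-3) + (3)(-3) = -15
AB[1,2] = (2)(1) + (3)(2) = 8
AB[1,3] = (2)(-1) + (3)(-3) = -11
AB[2,1] = (1)(-3) + (1)(-3) = -6
AB[2,2] = (1)(1) + (1)(2) = 3
AB[2,3] = (1)(-1) + (1)(-3) = -4
AB[3,1] = (3)(-3) + (0)(-3) = -9
AB[3,2] = (3)(1) + (0)(2) = 3
AB[3,3] = (3)(-1) + (0)(-3) = -3

AB = 
  [-15,   8, -11]
  [ -6,   3,  -4]
  [ -9,   3,  -3]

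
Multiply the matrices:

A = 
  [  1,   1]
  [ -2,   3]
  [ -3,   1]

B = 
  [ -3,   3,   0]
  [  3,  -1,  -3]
AB = 
  [  0,   2,  -3]
  [ 15,  -9,  -9]
  [ 12, -10,  -3]

A is 3×2 and B is 2×3, so AB is 3×3. Each entry is (row of A)·(column of B):
AB[1,1] = (1)(-3) + (1)(3) = 0
AB[1,2] = (1)(3) + (1)(-1) = 2
AB[1,3] = (1)(0) + (1)(-3) = -3
AB[2,1] = (-2)(-3) + (3)(3) = 15
AB[2,2] = (-2)(3) + (3)(-1) = -9
AB[2,3] = (-2)(0) + (3)(-3) = -9
AB[3,1] = (-3)(-3) + (1)(3) = 12
AB[3,2] = (-3)(3) + (1)(-1) = -10
AB[3,3] = (-3)(0) + (1)(-3) = -3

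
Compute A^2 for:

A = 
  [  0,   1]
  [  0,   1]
A² = A·A:
A²[1,1] = (0)(0) + (1)(0) = 0
A²[1,2] = (0)(1) + (1)(1) = 1
A²[2,1] = (0)(0) + (1)(0) = 0
A²[2,2] = (0)(1) + (1)(1) = 1
A² = 
  [  0,   1]
  [  0,   1]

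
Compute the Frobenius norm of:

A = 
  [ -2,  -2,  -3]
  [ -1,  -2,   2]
||A||_F = 5.099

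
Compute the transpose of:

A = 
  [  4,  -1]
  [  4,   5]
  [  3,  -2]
Aᵀ = 
  [  4,   4,   3]
  [ -1,   5,  -2]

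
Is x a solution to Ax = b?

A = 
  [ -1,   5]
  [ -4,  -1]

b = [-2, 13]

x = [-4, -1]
No

Ax = [-1, 17] ≠ b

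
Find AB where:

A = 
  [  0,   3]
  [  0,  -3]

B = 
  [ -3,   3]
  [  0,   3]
A is 2×2 and B is 2×2, so AB is 2×2. Each entry is (row of A)·(column of B):
AB[1,1] = (0)(-3) + (3)(0) = 0
AB[1,2] = (0)(3) + (3)(3) = 9
AB[2,1] = (0)(-3) + (-3)(0) = 0
AB[2,2] = (0)(3) + (-3)(3) = -9

AB = 
  [  0,   9]
  [  0,  -9]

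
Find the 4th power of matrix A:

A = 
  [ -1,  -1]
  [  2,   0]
A² = A·A:
A²[1,1] = (-1)(-1) + (-1)(2) = -1
A²[1,2] = (-1)(-1) + (-1)(0) = 1
A²[2,1] = (2)(-1) + (0)(2) = -2
A²[2,2] = (2)(-1) + (0)(0) = -2
A² = 
  [ -1,   1]
  [ -2,  -2]

A^3 = A^2·A:
A^3[1,1] = (-1)(-1) + (1)(2) = 3
A^3[1,2] = (-1)(-1) + (1)(0) = 1
A^3[2,1] = (-2)(-1) + (-2)(2) = -2
A^3[2,2] = (-2)(-1) + (-2)(0) = 2
A^3 = 
  [  3,   1]
  [ -2,   2]

A^4 = A^3·A:
A^4[1,1] = (3)(-1) + (1)(2) = -1
A^4[1,2] = (3)(-1) + (1)(0) = -3
A^4[2,1] = (-2)(-1) + (2)(2) = 6
A^4[2,2] = (-2)(-1) + (2)(0) = 2
A^4 = 
  [ -1,  -3]
  [  6,   2]

Therefore
A^4 = 
  [ -1,  -3]
  [  6,   2]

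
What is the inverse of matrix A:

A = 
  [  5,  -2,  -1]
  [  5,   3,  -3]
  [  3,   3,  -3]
det(A) = (5)·((3)(-3) - (-3)(3)) - (-2)·((5)(-3) - (-3)(3)) + (-1)·((5)(3) - (3)(3))
  = (5)(0) - (-2)(-6) + (-1)(6)
  = -18
det(A) = -18 ≠ 0, so A is invertible.

Cofactors Cᵢⱼ = (-1)ⁱ⁺ʲ·Mᵢⱼ:
C = 
  [  0,   6,   6]
  [ -9, -12, -21]
  [  9,  10,  25]

adj(A) = Cᵀ:
adj(A) = 
  [  0,  -9,   9]
  [  6, -12,  10]
  [  6, -21,  25]

A⁻¹ = (-1/18) · adj(A):
A⁻¹ = 
  [     0,    1/2,   -1/2]
  [  -1/3,    2/3,   -5/9]
  [  -1/3,    7/6, -25/18]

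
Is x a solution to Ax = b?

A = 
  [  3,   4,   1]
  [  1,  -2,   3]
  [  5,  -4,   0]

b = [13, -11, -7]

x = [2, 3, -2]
No

Ax = [16, -10, -2] ≠ b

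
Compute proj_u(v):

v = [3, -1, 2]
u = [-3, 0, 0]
proj_u(v) = [3, 0, 0]

v·u = (3)(-3) + (-1)(0) + (2)(0) = -9
u·u = (-3)² + (0)² + (0)² = 9
proj_u(v) = (v·u / u·u) × u = (-9/9) × u = (-1) × u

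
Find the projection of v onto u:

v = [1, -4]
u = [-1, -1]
v·u = (1)(-1) + (-4)(-1) = 3
u·u = (-1)² + (-1)² = 2
proj_u(v) = (v·u / u·u) × u = (3/2) × u

proj_u(v) = [-3/2, -3/2]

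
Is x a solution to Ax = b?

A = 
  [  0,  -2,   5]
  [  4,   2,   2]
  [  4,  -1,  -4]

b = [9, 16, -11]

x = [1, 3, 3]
Yes

Ax = [9, 16, -11] = b ✓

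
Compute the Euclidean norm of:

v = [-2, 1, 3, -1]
3.873

||v||₂ = √((-2)² + (1)² + (3)² + (-1)²) = √15 = 3.873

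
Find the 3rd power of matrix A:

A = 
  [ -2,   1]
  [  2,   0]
A² = A·A:
A²[1,1] = (-2)(-2) + (1)(2) = 6
A²[1,2] = (-2)(1) + (1)(0) = -2
A²[2,1] = (2)(-2) + (0)(2) = -4
A²[2,2] = (2)(1) + (0)(0) = 2
A² = 
  [  6,  -2]
  [ -4,   2]

A^3 = A^2·A:
A^3[1,1] = (6)(-2) + (-2)(2) = -16
A^3[1,2] = (6)(1) + (-2)(0) = 6
A^3[2,1] = (-4)(-2) + (2)(2) = 12
A^3[2,2] = (-4)(1) + (2)(0) = -4
A^3 = 
  [-16,   6]
  [ 12,  -4]

Therefore
A^3 = 
  [-16,   6]
  [ 12,  -4]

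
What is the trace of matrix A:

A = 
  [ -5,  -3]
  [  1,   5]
0

tr(A) = -5 + 5 = 0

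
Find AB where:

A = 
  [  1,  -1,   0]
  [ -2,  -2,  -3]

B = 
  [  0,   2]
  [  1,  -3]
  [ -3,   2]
A is 2×3 and B is 3×2, so AB is 2×2. Each entry is (row of A)·(column of B):
AB[1,1] = (1)(0) + (-1)(1) + (0)(-3) = -1
AB[1,2] = (1)(2) + (-1)(-3) + (0)(2) = 5
AB[2,1] = (-2)(0) + (-2)(1) + (-3)(-3) = 7
AB[2,2] = (-2)(2) + (-2)(-3) + (-3)(2) = -4

AB = 
  [ -1,   5]
  [  7,  -4]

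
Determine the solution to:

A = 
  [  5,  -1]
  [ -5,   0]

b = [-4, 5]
Row reduce the augmented matrix [A|b]:
R2 → R2 + (1)·R1
REF = 
  [  5,  -1,  -4]
  [  0,  -1,   1]

Back-substitution:
x₂ = 1 / (-1) = -1
x₁ = (-4 - (-1)(-1)) / 5 = -1

x = [-1, -1]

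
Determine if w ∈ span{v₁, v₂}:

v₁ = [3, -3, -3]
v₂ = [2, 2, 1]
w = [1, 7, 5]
Yes

Form the augmented matrix and row-reduce:
[v₁|v₂|w] = 
  [  3,   2,   1]
  [ -3,   2,   7]
  [ -3,   1,   5]
R2 → R2 + (1)·R1
R3 → R3 + (1)·R1
R3 → R3 - (3/4)·R2
REF = 
  [  3,   2,   1]
  [  0,   4,   8]
  [  0,   0,   0]

No row of the form [0 0 | nonzero], so the system is consistent. Back-substitution gives c₁ = -1, c₂ = 2: w = (-1)·v₁ + (2)·v₂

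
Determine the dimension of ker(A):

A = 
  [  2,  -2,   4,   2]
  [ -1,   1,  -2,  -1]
nullity(A) = 3

Row reduce:
R2 → R2 + (1/2)·R1
REF = 
  [  2,  -2,   4,   2]
  [  0,   0,   0,   0]
Pivot columns: 1 → 1 pivot.
rank(A) = 1, so nullity(A) = 4 - 1 = 3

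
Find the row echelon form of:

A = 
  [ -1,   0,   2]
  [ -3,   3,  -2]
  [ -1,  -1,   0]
Row operations:
R2 → R2 - (3)·R1
R3 → R3 - (1)·R1
R3 → R3 + (1/3)·R2

Resulting echelon form:
REF = 
  [   -1,     0,     2]
  [    0,     3,    -8]
  [    0,     0, -14/3]

Rank = 3 (number of non-zero pivot rows).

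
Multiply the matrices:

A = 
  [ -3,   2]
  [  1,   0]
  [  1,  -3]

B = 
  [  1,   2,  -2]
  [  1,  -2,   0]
A is 3×2 and B is 2×3, so AB is 3×3. Each entry is (row of A)·(column of B):
AB[1,1] = (-3)(1) + (2)(1) = -1
AB[1,2] = (-3)(2) + (2)(-2) = -10
AB[1,3] = (-3)(-2) + (2)(0) = 6
AB[2,1] = (1)(1) + (0)(1) = 1
AB[2,2] = (1)(2) + (0)(-2) = 2
AB[2,3] = (1)(-2) + (0)(0) = -2
AB[3,1] = (1)(1) + (-3)(1) = -2
AB[3,2] = (1)(2) + (-3)(-2) = 8
AB[3,3] = (1)(-2) + (-3)(0) = -2

AB = 
  [ -1, -10,   6]
  [  1,   2,  -2]
  [ -2,   8,  -2]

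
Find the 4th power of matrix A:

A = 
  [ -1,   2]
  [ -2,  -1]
A² = A·A:
A²[1,1] = (-1)(-1) + (2)(-2) = -3
A²[1,2] = (-1)(2) + (2)(-1) = -4
A²[2,1] = (-2)(-1) + (-1)(-2) = 4
A²[2,2] = (-2)(2) + (-1)(-1) = -3
A² = 
  [ -3,  -4]
  [  4,  -3]

A^3 = A^2·A:
A^3[1,1] = (-3)(-1) + (-4)(-2) = 11
A^3[1,2] = (-3)(2) + (-4)(-1) = -2
A^3[2,1] = (4)(-1) + (-3)(-2) = 2
A^3[2,2] = (4)(2) + (-3)(-1) = 11
A^3 = 
  [ 11,  -2]
  [  2,  11]

A^4 = A^3·A:
A^4[1,1] = (11)(-1) + (-2)(-2) = -7
A^4[1,2] = (11)(2) + (-2)(-1) = 24
A^4[2,1] = (2)(-1) + (11)(-2) = -24
A^4[2,2] = (2)(2) + (11)(-1) = -7
A^4 = 
  [ -7,  24]
  [-24,  -7]

Therefore
A^4 = 
  [ -7,  24]
  [-24,  -7]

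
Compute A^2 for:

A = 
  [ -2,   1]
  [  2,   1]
A² = A·A:
A²[1,1] = (-2)(-2) + (1)(2) = 6
A²[1,2] = (-2)(1) + (1)(1) = -1
A²[2,1] = (2)(-2) + (1)(2) = -2
A²[2,2] = (2)(1) + (1)(1) = 3
A² = 
  [  6,  -1]
  [ -2,   3]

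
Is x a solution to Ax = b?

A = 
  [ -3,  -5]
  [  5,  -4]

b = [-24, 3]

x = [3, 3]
Yes

Ax = [-24, 3] = b ✓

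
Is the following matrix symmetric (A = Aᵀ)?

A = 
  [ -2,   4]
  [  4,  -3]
Yes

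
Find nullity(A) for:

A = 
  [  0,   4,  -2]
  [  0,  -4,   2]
nullity(A) = 2

Row reduce:
R2 → R2 + (1)·R1
REF = 
  [  0,   4,  -2]
  [  0,   0,   0]
Pivot columns: 2 → 1 pivot.
rank(A) = 1, so nullity(A) = 3 - 1 = 2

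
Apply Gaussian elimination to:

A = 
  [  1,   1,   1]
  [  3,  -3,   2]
Row operations:
R2 → R2 - (3)·R1

Resulting echelon form:
REF = 
  [  1,   1,   1]
  [  0,  -6,  -1]

Rank = 2 (number of non-zero pivot rows).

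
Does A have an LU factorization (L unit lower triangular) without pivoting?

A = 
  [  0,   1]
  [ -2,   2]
No.
A[1,1] = 0 but A[2,1] = -2 ≠ 0. Any LU with L unit lower triangular has (LU)[1,1] = U[1,1] and (LU)[2,1] = L[2,1]·U[1,1]; matching A forces U[1,1] = 0, which then forces (LU)[2,1] = 0 ≠ -2. A row swap (pivoting) is required.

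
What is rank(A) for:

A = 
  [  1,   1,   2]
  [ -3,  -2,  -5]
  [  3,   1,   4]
Row reduce:
R2 → R2 + (3)·R1
R3 → R3 - (3)·R1
R3 → R3 + (2)·R2
REF = 
  [  1,   1,   2]
  [  0,   1,   1]
  [  0,   0,   0]
Pivot columns: 1, 2 → 2 pivots.

rank(A) = 2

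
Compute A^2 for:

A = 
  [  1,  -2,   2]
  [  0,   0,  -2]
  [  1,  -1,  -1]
A² = A·A:
A²[1,1] = (1)(1) + (-2)(0) + (2)(1) = 3
A²[1,2] = (1)(-2) + (-2)(0) + (2)(-1) = -4
A²[1,3] = (1)(2) + (-2)(-2) + (2)(-1) = 4
A²[2,1] = (0)(1) + (0)(0) + (-2)(1) = -2
A²[2,2] = (0)(-2) + (0)(0) + (-2)(-1) = 2
A²[2,3] = (0)(2) + (0)(-2) + (-2)(-1) = 2
A²[3,1] = (1)(1) + (-1)(0) + (-1)(1) = 0
A²[3,2] = (1)(-2) + (-1)(0) + (-1)(-1) = -1
A²[3,3] = (1)(2) + (-1)(-2) + (-1)(-1) = 5
A² = 
  [  3,  -4,   4]
  [ -2,   2,   2]
  [  0,  -1,   5]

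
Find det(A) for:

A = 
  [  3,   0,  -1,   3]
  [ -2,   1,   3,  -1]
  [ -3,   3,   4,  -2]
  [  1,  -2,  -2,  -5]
Cofactor expansion along row 1: det(A) = a₁₁M₁₁ - a₁₂M₁₂ + a₁₃M₁₃ - a₁₄M₁₄

M₁₁ = det[[1, 3, -1]; [3, 4, -2]; [-2, -2, -5]]
  = (1)·((4)(-5) - (-2)(-2)) - (3)·((3)(-5) - (-2)(-2)) + (-1)·((3)(-2) - (4)(-2))
  = (1)(-24) - (3)(-19) + (-1)(2)
  = 31
M₁₂ = det[[-2, 3, -1]; [-3, 4, -2]; [1, -2, -5]]
  = (-2)·((4)(-5) - (-2)(-2)) - (3)·((-3)(-5) - (-2)(1)) + (-1)·((-3)(-2) - (4)(1))
  = (-2)(-24) - (3)(17) + (-1)(2)
  = -5
M₁₃ = det[[-2, 1, -1]; [-3, 3, -2]; [1, -2, -5]]
  = (-2)·((3)(-5) - (-2)(-2)) - (1)·((-3)(-5) - (-2)(1)) + (-1)·((-3)(-2) - (3)(1))
  = (-2)(-19) - (1)(17) + (-1)(3)
  = 18
M₁₄ = det[[-2, 1, 3]; [-3, 3, 4]; [1, -2, -2]]
  = (-2)·((3)(-2) - (4)(-2)) - (1)·((-3)(-2) - (4)(1)) + (3)·((-3)(-2) - (3)(1))
  = (-2)(2) - (1)(2) + (3)(3)
  = 3

det(A) = (3)(31) - (0)(-5) + (-1)(18) - (3)(3) = 66

det(A) = 66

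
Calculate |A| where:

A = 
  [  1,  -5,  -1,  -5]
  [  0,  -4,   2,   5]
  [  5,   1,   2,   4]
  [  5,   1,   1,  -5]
474

Cofactor expansion along row 1: det(A) = a₁₁M₁₁ - a₁₂M₁₂ + a₁₃M₁₃ - a₁₄M₁₄

M₁₁ = det[[-4, 2, 5]; [1, 2, 4]; [1, 1, -5]]
  = (-4)·((2)(-5) - (4)(1)) - (2)·((1)(-5) - (4)(1)) + (5)·((1)(1) - (2)(1))
  = (-4)(-14) - (2)(-9) + (5)(-1)
  = 69
M₁₂ = det[[0, 2, 5]; [5, 2, 4]; [5, 1, -5]]
  = (0)·((2)(-5) - (4)(1)) - (2)·((5)(-5) - (4)(5)) + (5)·((5)(1) - (2)(5))
  = (0)(-14) - (2)(-45) + (5)(-5)
  = 65
M₁₃ = det[[0, -4, 5]; [5, 1, 4]; [5, 1, -5]]
  = (0)·((1)(-5) - (4)(1)) - (-4)·((5)(-5) - (4)(5)) + (5)·((5)(1) - (1)(5))
  = (0)(-9) - (-4)(-45) + (5)(0)
  = -180
M₁₄ = det[[0, -4, 2]; [5, 1, 2]; [5, 1, 1]]
  = (0)·((1)(1) - (2)(1)) - (-4)·((5)(1) - (2)(5)) + (2)·((5)(1) - (1)(5))
  = (0)(-1) - (-4)(-5) + (2)(0)
  = -20

det(A) = (1)(69) - (-5)(65) + (-1)(-180) - (-5)(-20) = 474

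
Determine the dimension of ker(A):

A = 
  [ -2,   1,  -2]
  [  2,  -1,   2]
nullity(A) = 2

Row reduce:
R2 → R2 + (1)·R1
REF = 
  [ -2,   1,  -2]
  [  0,   0,   0]
Pivot columns: 1 → 1 pivot.
rank(A) = 1, so nullity(A) = 3 - 1 = 2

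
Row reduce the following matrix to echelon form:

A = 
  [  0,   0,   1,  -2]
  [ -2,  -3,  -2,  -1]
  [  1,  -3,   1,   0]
Row operations:
Swap R1 ↔ R2
R3 → R3 + (1/2)·R1
Swap R2 ↔ R3

Resulting echelon form:
REF = 
  [  -2,   -3,   -2,   -1]
  [   0, -9/2,    0, -1/2]
  [   0,    0,    1,   -2]

Rank = 3 (number of non-zero pivot rows).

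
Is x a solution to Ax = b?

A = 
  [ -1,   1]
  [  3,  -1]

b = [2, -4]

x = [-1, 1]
Yes

Ax = [2, -4] = b ✓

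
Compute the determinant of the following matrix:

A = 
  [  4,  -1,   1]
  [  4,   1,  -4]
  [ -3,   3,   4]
83

Cofactor expansion along row 1:
det(A) = (4)·((1)(4) - (-4)(3)) - (-1)·((4)(4) - (-4)(-3)) + (1)·((4)(3) - (1)(-3))
  = (4)(16) - (-1)(4) + (1)(15)
  = 83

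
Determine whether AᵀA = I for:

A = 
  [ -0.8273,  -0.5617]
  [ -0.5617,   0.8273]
Yes

AᵀA = 
  [  0.9999,   0]
  [  0,   0.9999]
≈ I (equal to I up to the 4-dp rounding of the entries)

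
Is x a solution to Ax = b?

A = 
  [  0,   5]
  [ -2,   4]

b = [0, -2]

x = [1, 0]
Yes

Ax = [0, -2] = b ✓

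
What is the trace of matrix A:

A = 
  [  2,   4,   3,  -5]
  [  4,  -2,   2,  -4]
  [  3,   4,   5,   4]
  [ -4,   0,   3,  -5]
0

tr(A) = 2 + -2 + 5 + -5 = 0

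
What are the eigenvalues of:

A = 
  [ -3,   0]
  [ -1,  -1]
tr(A) = -4, det(A) = 3
Characteristic polynomial: λ² - tr(A)λ + det(A) = λ² + 4λ + 3
λ² + 4λ + 3 = (λ + 3)(λ + 1)

λ = -1, -3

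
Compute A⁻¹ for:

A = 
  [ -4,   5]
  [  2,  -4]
det(A) = (-4)(-4) - (5)(2) = 6
For a 2×2 matrix, A⁻¹ = (1/det(A)) · [[d, -b], [-c, a]]
    = (1/6) · [[-4, -5], [-2, -4]]

A⁻¹ = 
  [-2/3, -5/6]
  [-1/3, -2/3]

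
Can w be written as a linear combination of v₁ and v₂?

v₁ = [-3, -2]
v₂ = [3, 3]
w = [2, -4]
Yes

Form the augmented matrix and row-reduce:
[v₁|v₂|w] = 
  [ -3,   3,   2]
  [ -2,   3,  -4]
R2 → R2 - (2/3)·R1
REF = 
  [   -3,     3,     2]
  [    0,     1, -16/3]

No row of the form [0 0 | nonzero], so the system is consistent. Back-substitution gives c₁ = -6, c₂ = -16/3: w = (-6)·v₁ + (-16/3)·v₂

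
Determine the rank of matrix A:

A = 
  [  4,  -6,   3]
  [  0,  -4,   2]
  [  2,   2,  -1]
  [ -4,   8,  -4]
rank(A) = 2

Row reduce:
R3 → R3 - (1/2)·R1
R4 → R4 + (1)·R1
R3 → R3 + (5/4)·R2
R4 → R4 + (1/2)·R2
REF = 
  [  4,  -6,   3]
  [  0,  -4,   2]
  [  0,   0,   0]
  [  0,   0,   0]
Pivot columns: 1, 2 → 2 pivots.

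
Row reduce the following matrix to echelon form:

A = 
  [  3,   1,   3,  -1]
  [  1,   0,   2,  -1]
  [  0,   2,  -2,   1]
Row operations:
R2 → R2 - (1/3)·R1
R3 → R3 + (6)·R2

Resulting echelon form:
REF = 
  [   3,    1,    3,   -1]
  [   0, -1/3,    1, -2/3]
  [   0,    0,    4,   -3]

Rank = 3 (number of non-zero pivot rows).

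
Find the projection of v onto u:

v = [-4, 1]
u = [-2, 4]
v·u = (-4)(-2) + (1)(4) = 12
u·u = (-2)² + (4)² = 20
proj_u(v) = (v·u / u·u) × u = (12/20) × u = (3/5) × u

proj_u(v) = [-6/5, 12/5]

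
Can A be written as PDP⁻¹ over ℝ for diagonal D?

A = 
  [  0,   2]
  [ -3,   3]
No

tr(A) = 3, det(A) = 6
Characteristic polynomial: λ² - tr(A)λ + det(A) = λ² - 3λ + 6
λ² - 3λ + 6 = 0  ⇒  λ = (3 ± √((-3)² - 4·(6)))/2 = (3 ± √(-15))/2
  = (3 + i√15)/2,  (3 - i√15)/2
Eigenvalues: (3 + i√15)/2, (3 - i√15)/2  (≈ 1.5 + 1.936i, 1.5 - 1.936i)
Has complex eigenvalues (not diagonalizable over ℝ).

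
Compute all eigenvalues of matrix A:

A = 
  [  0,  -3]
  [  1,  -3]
tr(A) = -3, det(A) = 3
Characteristic polynomial: λ² - tr(A)λ + det(A) = λ² + 3λ + 3
λ² + 3λ + 3 = 0  ⇒  λ = (-3 ± √((3)² - 4·(3)))/2 = (-3 ± √(-3))/2
  = (-3 + i√3)/2,  (-3 - i√3)/2

λ = (-3 + i√3)/2, (-3 - i√3)/2  (≈ -1.5 + 0.866i, -1.5 - 0.866i)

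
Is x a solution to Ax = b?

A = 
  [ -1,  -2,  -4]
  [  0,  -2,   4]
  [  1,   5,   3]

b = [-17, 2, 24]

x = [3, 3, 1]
No

Ax = [-13, -2, 21] ≠ b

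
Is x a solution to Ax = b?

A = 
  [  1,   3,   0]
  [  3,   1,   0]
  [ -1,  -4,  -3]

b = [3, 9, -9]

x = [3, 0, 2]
Yes

Ax = [3, 9, -9] = b ✓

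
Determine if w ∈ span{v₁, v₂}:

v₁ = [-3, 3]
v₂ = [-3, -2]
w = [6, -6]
Yes

Form the augmented matrix and row-reduce:
[v₁|v₂|w] = 
  [ -3,  -3,   6]
  [  3,  -2,  -6]
R2 → R2 + (1)·R1
REF = 
  [ -3,  -3,   6]
  [  0,  -5,   0]

No row of the form [0 0 | nonzero], so the system is consistent. Back-substitution gives c₁ = -2, c₂ = 0: w = (-2)·v₁ + (0)·v₂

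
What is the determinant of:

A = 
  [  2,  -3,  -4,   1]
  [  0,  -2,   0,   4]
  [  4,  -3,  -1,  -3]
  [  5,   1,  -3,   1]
Cofactor expansion along row 1: det(A) = a₁₁M₁₁ - a₁₂M₁₂ + a₁₃M₁₃ - a₁₄M₁₄

M₁₁ = det[[-2, 0, 4]; [-3, -1, -3]; [1, -3, 1]]
  = (-2)·((-1)(1) - (-3)(-3)) - (0)·((-3)(1) - (-3)(1)) + (4)·((-3)(-3) - (-1)(1))
  = (-2)(-10) - (0)(0) + (4)(10)
  = 60
M₁₂ = det[[0, 0, 4]; [4, -1, -3]; [5, -3, 1]]
  = (0)·((-1)(1) - (-3)(-3)) - (0)·((4)(1) - (-3)(5)) + (4)·((4)(-3) - (-1)(5))
  = (0)(-10) - (0)(19) + (4)(-7)
  = -28
M₁₃ = det[[0, -2, 4]; [4, -3, -3]; [5, 1, 1]]
  = (0)·((-3)(1) - (-3)(1)) - (-2)·((4)(1) - (-3)(5)) + (4)·((4)(1) - (-3)(5))
  = (0)(0) - (-2)(19) + (4)(19)
  = 114
M₁₄ = det[[0, -2, 0]; [4, -3, -1]; [5, 1, -3]]
  = (0)·((-3)(-3) - (-1)(1)) - (-2)·((4)(-3) - (-1)(5)) + (0)·((4)(1) - (-3)(5))
  = (0)(10) - (-2)(-7) + (0)(19)
  = -14

det(A) = (2)(60) - (-3)(-28) + (-4)(114) - (1)(-14) = -406

det(A) = -406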